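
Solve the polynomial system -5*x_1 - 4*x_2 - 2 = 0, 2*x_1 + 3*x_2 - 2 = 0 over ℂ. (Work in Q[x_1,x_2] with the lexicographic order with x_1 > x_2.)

{(-2, 2)}

Compute a lex Gröbner basis by Buchberger's algorithm.
f_1 = -5*x_1 - 4*x_2 - 2, LT = x_1.
f_2 = 2*x_1 + 3*x_2 - 2, LT = x_1.

S(f_1,f_2): lcm = x_1. S = -7/10*x_2 + 7/5.
  reduce S modulo (f_1, f_2):
  remainder -7/10*x_2 + 7/5 ≠ 0; add h_3 = -7/10*x_2 + 7/5 to the basis.

The other S-polynomials (S(f_1,h_3), S(f_2,h_3)) all reduce to 0 modulo the current basis, so we have a Gröbner basis.
Inter-reduce: drop elements whose leading term is divisible by another's, tail-reduce, and make monic.
Reduced Gröbner basis: {x_1 + 2, x_2 - 2}.

The lex basis is triangular: the last element involves only x_2. Solving x_2 - 2 = 0 gives x_2 ∈ {2}; substituting each value into the earlier elements determines the remaining variables.
  x_2 = 2: the earlier basis element becomes x_1 + 2 = 0, giving x_1 = -2 — point (-2, 2).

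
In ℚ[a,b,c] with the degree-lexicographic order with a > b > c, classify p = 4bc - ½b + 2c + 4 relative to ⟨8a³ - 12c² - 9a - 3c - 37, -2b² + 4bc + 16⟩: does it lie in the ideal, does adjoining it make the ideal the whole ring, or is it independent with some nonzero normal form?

4bc - ½b + 2c + 4 is independent of I; its normal form modulo I is 4bc - ½b + 2c + 4.

First compute the reduced Gröbner basis of I by Buchberger's algorithm.
f_1 = 8a³ - 12c² - 9a - 3c - 37, LT = a³.
f_2 = -2b² + 4bc + 16, LT = b².

The S-polynomials (S(f_1,f_2)) all reduce to 0 modulo the current basis, so we have a Gröbner basis.
Inter-reduce: drop elements whose leading term is divisible by another's, tail-reduce, and make monic.
Reduced Gröbner basis: {a³ - 3/2c² - 9/8a - ⅜c - 37/8, b² - 2bc - 8}.
Label its elements g_1 = a³ - 3/2c² - 9/8a - ⅜c - 37/8, g_2 = b² - 2bc - 8.

Reduce p = 4bc - ½b + 2c + 4 modulo G:
  leading term bc: no divisor's leading term divides it; move 4bc to the remainder.
  leading term b: no divisor's leading term divides it; move -½b to the remainder.
  leading term c: no divisor's leading term divides it; move 2c to the remainder.
  leading term 1: no divisor's leading term divides it; move 4 to the remainder.
  normal form = 4bc - ½b + 2c + 4.
The normal form is nonzero, so p ∉ I. Since p minus its normal form lies in I, I + (p) = I + (r) where r = 4bc - ½b + 2c + 4; decide whether this ideal is the whole ring.
Run Buchberger on G together with r (pairs among the g_i already reduce to 0 since G is a Gröbner basis):
g_1 = a³ - 3/2c² - 9/8a - ⅜c - 37/8, LT = a³.
g_2 = b² - 2bc - 8, LT = b².
r = 4bc - ½b + 2c + 4, LT = bc.

S(g_2,r): lcm = b²c. S = -2bc² + ⅛b² - ½bc - b - 8c.
  reduce S modulo (g_1, g_2, r):
  remainder c² - 17/16b - 23/4c + 3/2 ≠ 0; add m_4 = c² - 17/16b - 23/4c + 3/2 to the basis.

The other S-polynomials (S(g_1,g_2), S(g_1,r), S(g_1,m_4), S(g_2,m_4), S(r,m_4)) all reduce to 0 modulo the current basis, so we have a Gröbner basis.
Inter-reduce: drop elements whose leading term is divisible by another's, tail-reduce, and make monic.
Reduced Gröbner basis: {a³ - 9/8a - 51/32b - 9c - 19/8, b² - ¼b + c - 6, bc - ⅛b + ½c + 1, c² - 17/16b - 23/4c + 3/2}.
The reduced Gröbner basis of I + (p) is {a³ - 9/8a - 51/32b - 9c - 19/8, b² - ¼b + c - 6, bc - ⅛b + ½c + 1, c² - 17/16b - 23/4c + 3/2} ≠ {1}, a proper ideal, so the enlarged system stays consistent: p is independent of I, with normal form 4bc - ½b + 2c + 4.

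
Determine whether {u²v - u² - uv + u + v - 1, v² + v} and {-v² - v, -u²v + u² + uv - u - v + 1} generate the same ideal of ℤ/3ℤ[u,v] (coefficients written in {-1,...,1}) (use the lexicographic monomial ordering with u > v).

For a fixed monomial order, each ideal has a unique reduced Gröbner basis; comparing bases decides equality.
Buchberger on the first generating set:
f_1 = u²v - u² - uv + u + v - 1, LT = u²v.
f_2 = v² + v, LT = v².

S(f_1,f_2): lcm = u²v². S = u²v - uv² + uv + v² - v.
  leading term u²v: subtract (1)·f_1 from u²v - uv² + uv + v² - v → u² - uv² - uv - u + v² + v + 1
  leading term u²: no divisor's leading term divides it; move u² to the remainder.
  leading term uv²: subtract (-u)·f_2 from -uv² - uv - u + v² + v + 1 → -u + v² + v + 1
  leading term u: no divisor's leading term divides it; move -u to the remainder.
  leading term v²: subtract (1)·f_2 from v² + v + 1 → 1
  leading term 1: no divisor's leading term divides it; move 1 to the remainder.
  remainder u² - u + 1 ≠ 0; add g_3 = u² - u + 1 to the basis.

The other S-polynomials (S(f_1,g_3), S(f_2,g_3)) all reduce to 0 modulo the current basis, so we have a Gröbner basis.
Inter-reduce: drop elements whose leading term is divisible by another's, tail-reduce, and make monic.
Reduced Gröbner basis: {u² - u + 1, v² + v}.

Buchberger on the second generating set:
h_1 = -v² - v, LT = v².
h_2 = -u²v + u² + uv - u - v + 1, LT = u²v.

S(h_1,h_2): lcm = u²v². S = -u²v + uv² - uv - v² + v.
  leading term u²v: subtract (1)·h_2 from -u²v + uv² - uv - v² + v → -u² + uv² + uv + u - v² - v - 1
  leading term u²: no divisor's leading term divides it; move -u² to the remainder.
  leading term uv²: subtract (-u)·h_1 from uv² + uv + u - v² - v - 1 → u - v² - v - 1
  leading term u: no divisor's leading term divides it; move u to the remainder.
  leading term v²: subtract (1)·h_1 from -v² - v - 1 → -1
  leading term 1: no divisor's leading term divides it; move -1 to the remainder.
  remainder -u² + u - 1 ≠ 0; add k_3 = -u² + u - 1 to the basis.

The other S-polynomials (S(h_1,k_3), S(h_2,k_3)) all reduce to 0 modulo the current basis, so we have a Gröbner basis.
Inter-reduce: drop elements whose leading term is divisible by another's, tail-reduce, and make monic.
Reduced Gröbner basis: {u² - u + 1, v² + v}.

Same reduced basis, so the two generating sets span the same ideal.

Yes, the ideals are equal.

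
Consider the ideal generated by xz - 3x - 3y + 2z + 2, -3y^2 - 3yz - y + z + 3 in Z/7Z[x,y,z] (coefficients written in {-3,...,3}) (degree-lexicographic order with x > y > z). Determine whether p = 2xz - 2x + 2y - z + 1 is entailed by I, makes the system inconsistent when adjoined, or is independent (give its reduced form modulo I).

First compute the reduced Gröbner basis of I by Buchberger's algorithm.
f_1 = xz - 3x - 3y + 2z + 2, LT = xz.
f_2 = -3y^2 - 3yz - y + z + 3, LT = y^2.

The S-polynomials (S(f_1,f_2)) all reduce to 0 modulo the current basis, so we have a Gröbner basis.
Inter-reduce: drop elements whose leading term is divisible by another's, tail-reduce, and make monic.
Reduced Gröbner basis: {xz - 3x - 3y + 2z + 2, y^2 + yz - 2y + 2z - 1}.
Label its elements g_1 = xz - 3x - 3y + 2z + 2, g_2 = y^2 + yz - 2y + 2z - 1.

Reduce p = 2xz - 2x + 2y - z + 1 modulo G:
  leading term xz: subtract (2)·g_1 from 2xz - 2x + 2y - z + 1 → -3x + y + 2z - 3
  leading term x: no divisor's leading term divides it; move -3x to the remainder.
  leading term y: no divisor's leading term divides it; move y to the remainder.
  leading term z: no divisor's leading term divides it; move 2z to the remainder.
  leading term 1: no divisor's leading term divides it; move -3 to the remainder.
  normal form = -3x + y + 2z - 3.
The normal form is nonzero, so p ∉ I. Since p minus its normal form lies in I, I + (p) = I + (r) where r = -3x + y + 2z - 3; decide whether this ideal is the whole ring.
Run Buchberger on G together with r (pairs among the g_i already reduce to 0 since G is a Gröbner basis):
g_1 = xz - 3x - 3y + 2z + 2, LT = xz.
g_2 = y^2 + yz - 2y + 2z - 1, LT = y^2.
r = -3x + y + 2z - 3, LT = x.

S(g_1,r): lcm = xz. S = -2yz + 3z^2 - 3x - 3y + z + 2.
  leading term yz: no divisor's leading term divides it; move -2yz to the remainder.
  leading term z^2: no divisor's leading term divides it; move 3z^2 to the remainder.
  leading term x: subtract (1)·r from -3x - 3y + z + 2 → 3y - z - 2
  leading term y: no divisor's leading term divides it; move 3y to the remainder.
  leading term z: no divisor's leading term divides it; move -z to the remainder.
  leading term 1: no divisor's leading term divides it; move -2 to the remainder.
  remainder -2yz + 3z^2 + 3y - z - 2 ≠ 0; add m_4 = -2yz + 3z^2 + 3y - z - 2 to the basis.

S(g_2,m_4): lcm = y^2z. S = -yz^2 - 2y^2 + yz + 2z^2 - y - z.
  leading term yz^2: subtract (-3z)·m_4 from -yz^2 - 2y^2 + yz + 2z^2 - y - z → 2z^3 - 2y^2 + 3yz - z^2 - y
  leading term z^3: no divisor's leading term divides it; move 2z^3 to the remainder.
  leading term y^2: subtract (-2)·g_2 from -2y^2 + 3yz - z^2 - y → -2yz - z^2 + 2y - 3z - 2
  leading term yz: subtract (1)·m_4 from -2yz - z^2 + 2y - 3z - 2 → 3z^2 - y - 2z
  leading term z^2: no divisor's leading term divides it; move 3z^2 to the remainder.
  leading term y: no divisor's leading term divides it; move -y to the remainder.
  leading term z: no divisor's leading term divides it; move -2z to the remainder.
  remainder 2z^3 + 3z^2 - y - 2z ≠ 0; add m_5 = 2z^3 + 3z^2 - y - 2z to the basis.

The other S-polynomials (S(g_1,g_2), S(g_2,r), S(g_1,m_4), S(r,m_4), S(g_1,m_5), S(g_2,m_5), S(r,m_5), S(m_4,m_5)) all reduce to 0 modulo the current basis, so we have a Gröbner basis.
Inter-reduce: drop elements whose leading term is divisible by another's, tail-reduce, and make monic.
Reduced Gröbner basis: {z^3 - 2z^2 + 3y - z, y^2 - 2z^2 + 3y - 2z - 2, yz + 2z^2 + 2y - 3z + 1, x + 2y - 3z + 1}.
The reduced Gröbner basis of I + (p) is {z^3 - 2z^2 + 3y - z, y^2 - 2z^2 + 3y - 2z - 2, yz + 2z^2 + 2y - 3z + 1, x + 2y - 3z + 1} ≠ {1}, a proper ideal, so the enlarged system stays consistent: p is independent of I, with normal form -3x + y + 2z - 3.

The remainder on division by a Gröbner basis is unique — it is the normal form.

2xz - 2x + 2y - z + 1 is independent of I; its normal form modulo I is -3x + y + 2z - 3.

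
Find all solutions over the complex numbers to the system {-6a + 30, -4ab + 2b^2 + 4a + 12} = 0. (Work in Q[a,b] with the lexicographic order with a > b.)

Compute a lex Gröbner basis by Buchberger's algorithm.
f_1 = -6a + 30, LT = a.
f_2 = -4ab + 4a + 2b^2 + 12, LT = ab.

S(f_1,f_2): lcm = ab. S = a + 1/2b^2 - 5b + 3.
  reduce S modulo (f_1, f_2):
  remainder 1/2b^2 - 5b + 8 ≠ 0; add h_3 = 1/2b^2 - 5b + 8 to the basis.

The other S-polynomials (S(f_1,h_3), S(f_2,h_3)) all reduce to 0 modulo the current basis, so we have a Gröbner basis.
Inter-reduce: drop elements whose leading term is divisible by another's, tail-reduce, and make monic.
Reduced Gröbner basis: {a - 5, b^2 - 10b + 16}.

The lex basis is triangular: the last element involves only b. Solving b^2 - 10b + 16 = 0 gives b ∈ {2, 8}; substituting each value into the earlier elements determines the remaining variables.
  b = 2: the earlier basis element becomes a - 5 = 0, giving a = 5 — point (5, 2).
  b = 8: the earlier basis element becomes a - 5 = 0, giving a = 5 — point (5, 8).

{(5, 2), (5, 8)}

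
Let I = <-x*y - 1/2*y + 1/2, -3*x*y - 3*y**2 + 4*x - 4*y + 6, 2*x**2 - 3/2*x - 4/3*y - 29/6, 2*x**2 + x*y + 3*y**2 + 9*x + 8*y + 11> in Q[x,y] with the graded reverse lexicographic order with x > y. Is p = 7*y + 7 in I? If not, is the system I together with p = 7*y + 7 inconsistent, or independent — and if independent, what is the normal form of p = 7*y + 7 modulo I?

First compute the reduced Gröbner basis of I by Buchberger's algorithm.
f_1 = -x*y - 1/2*y + 1/2, LT = x*y.
f_2 = -3*x*y - 3*y**2 + 4*x - 4*y + 6, LT = x*y.
f_3 = 2*x**2 - 3/2*x - 4/3*y - 29/6, LT = x**2.
f_4 = 2*x**2 + x*y + 3*y**2 + 9*x + 8*y + 11, LT = x**2.

S(f_1,f_2): lcm = x*y. S = -y**2 + 4/3*x - 5/6*y + 3/2.
  reduce S modulo (f_1, f_2, f_3, f_4):
  remainder -y**2 + 4/3*x - 5/6*y + 3/2 ≠ 0; add h_5 = -y**2 + 4/3*x - 5/6*y + 3/2 to the basis.

S(f_1,f_3): lcm = x**2*y. S = 5/4*x*y + 2/3*y**2 - 1/2*x + 29/12*y.
  reduce S modulo (f_1, f_2, f_3, f_4, h_5):
  remainder 7/18*x + 89/72*y + 13/8 ≠ 0; add h_6 = 7/18*x + 89/72*y + 13/8 to the basis.

S(f_1,f_4): lcm = x**2*y. S = -1/2*x*y**2 - 3/2*y**3 - 4*x*y - 4*y**2 - 1/2*x - 11/2*y.
  reduce S modulo (f_1, f_2, f_3, f_4, h_5, h_6):
  remainder 519/56*y + 519/56 ≠ 0; add h_7 = 519/56*y + 519/56 to the basis.

The other S-polynomials (S(f_2,f_3), S(f_2,f_4), S(f_3,f_4), S(f_1,h_5), S(f_2,h_5), S(f_3,h_5), S(f_4,h_5), S(f_1,h_6), S(f_2,h_6), S(f_3,h_6), S(f_4,h_6), S(h_5,h_6), S(f_1,h_7), S(f_2,h_7), S(f_3,h_7), S(f_4,h_7), S(h_5,h_7), S(h_6,h_7)) all reduce to 0 modulo the current basis, so we have a Gröbner basis.
Inter-reduce: drop elements whose leading term is divisible by another's, tail-reduce, and make monic.
Reduced Gröbner basis: {x + 1, y + 1}.
Label its elements g_1 = x + 1, g_2 = y + 1.

Reduce p = 7*y + 7 modulo G:
  leading term y: subtract (7)·g_2 from 7*y + 7 → 0
  normal form = 0.
Since the normal form is 0, p ∈ I.

7*y + 7 lies in I (it reduces to 0).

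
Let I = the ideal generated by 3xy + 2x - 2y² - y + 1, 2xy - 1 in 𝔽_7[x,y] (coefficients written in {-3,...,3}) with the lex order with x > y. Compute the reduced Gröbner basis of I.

G = {x - y² + 3y + 3, y³ - 3y² - 3y + 3}

f_1 = 3xy + 2x - 2y² - y + 1, LT = xy.
f_2 = 2xy - 1, LT = xy.

S(f_1,f_2): lcm = xy. S = 3x - 3y² + 2y + 2.
  leading term x: no divisor's leading term divides it; move 3x to the remainder.
  leading term y²: no divisor's leading term divides it; move -3y² to the remainder.
  leading term y: no divisor's leading term divides it; move 2y to the remainder.
  leading term 1: no divisor's leading term divides it; move 2 to the remainder.
  remainder 3x - 3y² + 2y + 2 ≠ 0; add g_3 = 3x - 3y² + 2y + 2 to the basis.

S(f_1,g_3): lcm = xy. S = 3x + y³ + y² - y - 2.
  leading term x: subtract (1)·g_3 from 3x + y³ + y² - y - 2 → y³ - 3y² - 3y + 3
  leading term y³: no divisor's leading term divides it; move y³ to the remainder.
  leading term y²: no divisor's leading term divides it; move -3y² to the remainder.
  leading term y: no divisor's leading term divides it; move -3y to the remainder.
  leading term 1: no divisor's leading term divides it; move 3 to the remainder.
  remainder y³ - 3y² - 3y + 3 ≠ 0; add g_4 = y³ - 3y² - 3y + 3 to the basis.

The other S-polynomials (S(f_2,g_3), S(f_1,g_4), S(f_2,g_4), S(g_3,g_4)) all reduce to 0 modulo the current basis, so we have a Gröbner basis.
Inter-reduce: drop elements whose leading term is divisible by another's, tail-reduce, and make monic.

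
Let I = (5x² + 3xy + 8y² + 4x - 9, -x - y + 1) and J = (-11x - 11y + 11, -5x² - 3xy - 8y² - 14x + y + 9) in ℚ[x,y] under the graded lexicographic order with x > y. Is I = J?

Equality of ideals is decidable: compute both reduced Gröbner bases (unique for the ordering) and check whether they agree.
Buchberger on the first generating set:
f_1 = 5x² + 3xy + 8y² + 4x - 9, LT = x².
f_2 = -x - y + 1, LT = x.

S(f_1,f_2): lcm = x². S = -⅖xy + 8/5y² + 9/5x - 9/5.
  leading term xy: subtract (⅖y)·f_2 from -⅖xy + 8/5y² + 9/5x - 9/5 → 2y² + 9/5x - ⅖y - 9/5
  leading term y²: no divisor's leading term divides it; move 2y² to the remainder.
  leading term x: subtract (-9/5)·f_2 from 9/5x - ⅖y - 9/5 → -11/5y
  leading term y: no divisor's leading term divides it; move -11/5y to the remainder.
  remainder 2y² - 11/5y ≠ 0; add g_3 = 2y² - 11/5y to the basis.

The other S-polynomials (S(f_1,g_3), S(f_2,g_3)) all reduce to 0 modulo the current basis, so we have a Gröbner basis.
Inter-reduce: drop elements whose leading term is divisible by another's, tail-reduce, and make monic.
Reduced Gröbner basis: {y² - 11/10y, x + y - 1}.

Buchberger on the second generating set:
h_1 = -11x - 11y + 11, LT = x.
h_2 = -5x² - 3xy - 8y² - 14x + y + 9, LT = x².

S(h_1,h_2): lcm = x². S = ⅖xy - 8/5y² - 19/5x + ⅕y + 9/5.
  leading term xy: subtract (-2/55y)·h_1 from ⅖xy - 8/5y² - 19/5x + ⅕y + 9/5 → -2y² - 19/5x + ⅗y + 9/5
  leading term y²: no divisor's leading term divides it; move -2y² to the remainder.
  leading term x: subtract (19/55)·h_1 from -19/5x + ⅗y + 9/5 → 22/5y - 2
  leading term y: no divisor's leading term divides it; move 22/5y to the remainder.
  leading term 1: no divisor's leading term divides it; move -2 to the remainder.
  remainder -2y² + 22/5y - 2 ≠ 0; add k_3 = -2y² + 22/5y - 2 to the basis.

The other S-polynomials (S(h_1,k_3), S(h_2,k_3)) all reduce to 0 modulo the current basis, so we have a Gröbner basis.
Inter-reduce: drop elements whose leading term is divisible by another's, tail-reduce, and make monic.
Reduced Gröbner basis: {y² - 11/5y + 1, x + y - 1}.

The bases are distinct; the ideals are different.

No, the ideals differ.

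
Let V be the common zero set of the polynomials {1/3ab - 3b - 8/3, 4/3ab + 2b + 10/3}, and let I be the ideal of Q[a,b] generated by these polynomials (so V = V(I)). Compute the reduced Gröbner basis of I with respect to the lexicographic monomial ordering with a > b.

G = {a - 1, b + 1}

The reduced Gröbner basis is the canonical form of the ideal for this ordering.

f_1 = 1/3ab - 3b - 8/3, LT = ab.
f_2 = 4/3ab + 2b + 10/3, LT = ab.

S(f_1,f_2): lcm = ab. S = -21/2b - 21/2.
  leading term b: no divisor's leading term divides it; move -21/2b to the remainder.
  leading term 1: no divisor's leading term divides it; move -21/2 to the remainder.
  remainder -21/2b - 21/2 ≠ 0; add g_3 = -21/2b - 21/2 to the basis.

S(f_1,g_3): lcm = ab. S = -a - 9b - 8.
  leading term a: no divisor's leading term divides it; move -a to the remainder.
  leading term b: subtract (6/7)·g_3 from -9b - 8 → 1
  leading term 1: no divisor's leading term divides it; move 1 to the remainder.
  remainder -a + 1 ≠ 0; add g_4 = -a + 1 to the basis.

The other S-polynomials (S(f_2,g_3), S(f_1,g_4), S(f_2,g_4), S(g_3,g_4)) all reduce to 0 modulo the current basis, so we have a Gröbner basis.
Inter-reduce: drop elements whose leading term is divisible by another's, tail-reduce, and make monic.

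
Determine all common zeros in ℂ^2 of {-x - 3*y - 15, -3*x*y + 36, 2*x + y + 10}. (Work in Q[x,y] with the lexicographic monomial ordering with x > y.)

{(-3, -4)}

Compute a lex Gröbner basis by Buchberger's algorithm.
f_1 = -x - 3*y - 15, LT = x.
f_2 = -3*x*y + 36, LT = x*y.
f_3 = 2*x + y + 10, LT = x.

S(f_1,f_2): lcm = x*y. S = 3*y**2 + 15*y + 12.
  leading term y**2: no divisor's leading term divides it; move 3*y**2 to the remainder.
  leading term y: no divisor's leading term divides it; move 15*y to the remainder.
  leading term 1: no divisor's leading term divides it; move 12 to the remainder.
  remainder 3*y**2 + 15*y + 12 ≠ 0; add h_4 = 3*y**2 + 15*y + 12 to the basis.

S(f_1,f_3): lcm = x. S = 5/2*y + 10.
  leading term y: no divisor's leading term divides it; move 5/2*y to the remainder.
  leading term 1: no divisor's leading term divides it; move 10 to the remainder.
  remainder 5/2*y + 10 ≠ 0; add h_5 = 5/2*y + 10 to the basis.

S(f_2,f_3): lcm = x*y. S = -1/2*y**2 - 5*y - 12.
  leading term y**2: subtract (-1/6)·h_4 from -1/2*y**2 - 5*y - 12 → -5/2*y - 10
  leading term y: subtract (-1)·h_5 from -5/2*y - 10 → 0
  remainder 0.

S(f_1,h_4): leading monomials are coprime, so the S-polynomial reduces to 0 (Buchberger's first criterion).
S(f_2,h_4): lcm = x*y**2. S = -5*x*y - 4*x - 12*y.
  leading term x*y: subtract (5*y)·f_1 from -5*x*y - 4*x - 12*y → -4*x + 15*y**2 + 63*y
  leading term x: subtract (4)·f_1 from -4*x + 15*y**2 + 63*y → 15*y**2 + 75*y + 60
  leading term y**2: subtract (5)·h_4 from 15*y**2 + 75*y + 60 → 0
  remainder 0.

S(f_3,h_4): leading monomials are coprime, so the S-polynomial reduces to 0 (Buchberger's first criterion).
S(f_1,h_5): leading monomials are coprime, so the S-polynomial reduces to 0 (Buchberger's first criterion).
S(f_2,h_5): lcm = x*y. S = -4*x - 12.
  leading term x: subtract (4)·f_1 from -4*x - 12 → 12*y + 48
  leading term y: subtract (24/5)·h_5 from 12*y + 48 → 0
  remainder 0.

S(f_3,h_5): leading monomials are coprime, so the S-polynomial reduces to 0 (Buchberger's first criterion).
S(h_4,h_5): lcm = y**2. S = y + 4.
  leading term y: subtract (2/5)·h_5 from y + 4 → 0
  remainder 0.

Every S-polynomial of the final basis reduces to 0, so we have a Gröbner basis.
Inter-reduce: drop elements whose leading term is divisible by another's, tail-reduce, and make monic.
Reduced Gröbner basis: {x + 3, y + 4}.

The lex basis is triangular: the last element involves only y. Solving y + 4 = 0 gives y ∈ {-4}; substituting each value into the earlier elements determines the remaining variables.
  y = -4: the earlier basis element becomes x + 3 = 0, giving x = -3 — point (-3, -4).
This is the nonlinear analogue of row-reducing a linear system.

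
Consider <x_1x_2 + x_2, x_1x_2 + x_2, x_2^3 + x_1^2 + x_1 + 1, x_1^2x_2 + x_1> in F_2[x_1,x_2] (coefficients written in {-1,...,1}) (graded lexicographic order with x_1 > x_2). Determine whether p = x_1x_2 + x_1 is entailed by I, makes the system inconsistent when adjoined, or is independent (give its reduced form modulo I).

First compute the reduced Gröbner basis of I by Buchberger's algorithm.
f_1 = x_1x_2 + x_2, LT = x_1x_2.
f_2 = x_1x_2 + x_2, LT = x_1x_2.
f_3 = x_2^3 + x_1^2 + x_1 + 1, LT = x_2^3.
f_4 = x_1^2x_2 + x_1, LT = x_1^2x_2.

S(f_1,f_3): lcm = x_1x_2^3. S = x_1^3 + x_2^3 + x_1^2 + x_1.
  leading term x_1^3: no divisor's leading term divides it; move x_1^3 to the remainder.
  leading term x_2^3: subtract (1)·f_3 from x_2^3 + x_1^2 + x_1 → 1
  leading term 1: no divisor's leading term divides it; move 1 to the remainder.
  remainder x_1^3 + 1 ≠ 0; add h_5 = x_1^3 + 1 to the basis.

S(f_1,f_4): lcm = x_1^2x_2. S = x_1x_2 + x_1.
  leading term x_1x_2: subtract (1)·f_1 from x_1x_2 + x_1 → x_1 + x_2
  leading term x_1: no divisor's leading term divides it; move x_1 to the remainder.
  leading term x_2: no divisor's leading term divides it; move x_2 to the remainder.
  remainder x_1 + x_2 ≠ 0; add h_6 = x_1 + x_2 to the basis.

S(f_3,f_4): lcm = x_1^2x_2^3. S = x_1^4 + x_1^3 + x_1x_2^2 + x_1^2.
  leading term x_1^4: subtract (x_1)·h_5 from x_1^4 + x_1^3 + x_1x_2^2 + x_1^2 → x_1^3 + x_1x_2^2 + x_1^2 + x_1
  leading term x_1^3: subtract (1)·h_5 from x_1^3 + x_1x_2^2 + x_1^2 + x_1 → x_1x_2^2 + x_1^2 + x_1 + 1
  leading term x_1x_2^2: subtract (x_2)·f_1 from x_1x_2^2 + x_1^2 + x_1 + 1 → x_1^2 + x_2^2 + x_1 + 1
  leading term x_1^2: subtract (x_1)·h_6 from x_1^2 + x_2^2 + x_1 + 1 → x_1x_2 + x_2^2 + x_1 + 1
  leading term x_1x_2: subtract (1)·f_1 from x_1x_2 + x_2^2 + x_1 + 1 → x_2^2 + x_1 + x_2 + 1
  leading term x_2^2: no divisor's leading term divides it; move x_2^2 to the remainder.
  leading term x_1: subtract (1)·h_6 from x_1 + x_2 + 1 → 1
  leading term 1: no divisor's leading term divides it; move 1 to the remainder.
  remainder x_2^2 + 1 ≠ 0; add h_7 = x_2^2 + 1 to the basis.

S(f_1,h_6): lcm = x_1x_2. S = x_2^2 + x_2.
  leading term x_2^2: subtract (1)·h_7 from x_2^2 + x_2 → x_2 + 1
  leading term x_2: no divisor's leading term divides it; move x_2 to the remainder.
  leading term 1: no divisor's leading term divides it; move 1 to the remainder.
  remainder x_2 + 1 ≠ 0; add h_8 = x_2 + 1 to the basis.

The other S-polynomials (S(f_1,f_2), S(f_2,f_3), S(f_2,f_4), S(f_1,h_5), S(f_2,h_5), S(f_3,h_5), S(f_4,h_5), S(f_2,h_6), S(f_3,h_6), S(f_4,h_6), S(h_5,h_6), S(f_1,h_7), S(f_2,h_7), S(f_3,h_7), S(f_4,h_7), S(h_5,h_7), S(h_6,h_7), S(f_1,h_8), S(f_2,h_8), S(f_3,h_8), S(f_4,h_8), S(h_5,h_8), S(h_6,h_8), S(h_7,h_8)) all reduce to 0 modulo the current basis, so we have a Gröbner basis.
Inter-reduce: drop elements whose leading term is divisible by another's, tail-reduce, and make monic.
Reduced Gröbner basis: {x_1 + 1, x_2 + 1}.
Label its elements g_1 = x_1 + 1, g_2 = x_2 + 1.

Reduce p = x_1x_2 + x_1 modulo G:
  leading term x_1x_2: subtract (x_2)·g_1 from x_1x_2 + x_1 → x_1 + x_2
  leading term x_1: subtract (1)·g_1 from x_1 + x_2 → x_2 + 1
  leading term x_2: subtract (1)·g_2 from x_2 + 1 → 0
  normal form = 0.
Since the normal form is 0, p ∈ I.

x_1x_2 + x_1 lies in I (it reduces to 0).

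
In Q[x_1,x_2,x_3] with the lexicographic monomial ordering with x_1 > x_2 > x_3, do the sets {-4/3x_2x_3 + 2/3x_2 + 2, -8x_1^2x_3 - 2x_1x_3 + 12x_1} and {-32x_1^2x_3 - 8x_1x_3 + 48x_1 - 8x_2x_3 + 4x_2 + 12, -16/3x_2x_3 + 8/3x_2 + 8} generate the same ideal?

Yes, the ideals are equal.

Since reduced Gröbner bases are canonical representatives of ideals under a given ordering, it suffices to compute and compare them.
Buchberger on the first generating set:
f_1 = -4/3x_2x_3 + 2/3x_2 + 2, LT = x_2x_3.
f_2 = -8x_1^2x_3 - 2x_1x_3 + 12x_1, LT = x_1^2x_3.

S(f_1,f_2): lcm = x_1^2x_2x_3. S = -1/2x_1^2x_2 - 3/2x_1^2 - 1/4x_1x_2x_3 + 3/2x_1x_2.
  reduce S modulo (f_1, f_2):
  remainder -1/2x_1^2x_2 - 3/2x_1^2 + 11/8x_1x_2 - 3/8x_1 ≠ 0; add g_3 = -1/2x_1^2x_2 - 3/2x_1^2 + 11/8x_1x_2 - 3/8x_1 to the basis.

The other S-polynomials (S(f_1,g_3), S(f_2,g_3)) all reduce to 0 modulo the current basis, so we have a Gröbner basis.
Inter-reduce: drop elements whose leading term is divisible by another's, tail-reduce, and make monic.
Reduced Gröbner basis: {x_1^2x_2 + 3x_1^2 - 11/4x_1x_2 + 3/4x_1, x_1^2x_3 + 1/4x_1x_3 - 3/2x_1, x_2x_3 - 1/2x_2 - 3/2}.

Buchberger on the second generating set:
h_1 = -32x_1^2x_3 - 8x_1x_3 + 48x_1 - 8x_2x_3 + 4x_2 + 12, LT = x_1^2x_3.
h_2 = -16/3x_2x_3 + 8/3x_2 + 8, LT = x_2x_3.

S(h_1,h_2): lcm = x_1^2x_2x_3. S = 1/2x_1^2x_2 + 3/2x_1^2 + 1/4x_1x_2x_3 - 3/2x_1x_2 + 1/4x_2^2x_3 - 1/8x_2^2 - 3/8x_2.
  reduce S modulo (h_1, h_2):
  remainder 1/2x_1^2x_2 + 3/2x_1^2 - 11/8x_1x_2 + 3/8x_1 ≠ 0; add k_3 = 1/2x_1^2x_2 + 3/2x_1^2 - 11/8x_1x_2 + 3/8x_1 to the basis.

The other S-polynomials (S(h_1,k_3), S(h_2,k_3)) all reduce to 0 modulo the current basis, so we have a Gröbner basis.
Inter-reduce: drop elements whose leading term is divisible by another's, tail-reduce, and make monic.
Reduced Gröbner basis: {x_1^2x_2 + 3x_1^2 - 11/4x_1x_2 + 3/4x_1, x_1^2x_3 + 1/4x_1x_3 - 3/2x_1, x_2x_3 - 1/2x_2 - 3/2}.

These coincide, so the ideals are equal.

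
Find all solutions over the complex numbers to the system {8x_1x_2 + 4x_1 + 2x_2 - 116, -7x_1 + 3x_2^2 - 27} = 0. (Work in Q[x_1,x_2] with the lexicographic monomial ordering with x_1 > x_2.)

Compute a lex Gröbner basis by Buchberger's algorithm.
f_1 = 8x_1x_2 + 4x_1 + 2x_2 - 116, LT = x_1x_2.
f_2 = -7x_1 + 3x_2^2 - 27, LT = x_1.

S(f_1,f_2): lcm = x_1x_2. S = 1/2x_1 + 3/7x_2^3 - 101/28x_2 - 29/2.
  leading term x_1: subtract (-1/14)·f_2 from 1/2x_1 + 3/7x_2^3 - 101/28x_2 - 29/2 → 3/7x_2^3 + 3/14x_2^2 - 101/28x_2 - 115/7
  leading term x_2^3: no divisor's leading term divides it; move 3/7x_2^3 to the remainder.
  leading term x_2^2: no divisor's leading term divides it; move 3/14x_2^2 to the remainder.
  leading term x_2: no divisor's leading term divides it; move -101/28x_2 to the remainder.
  leading term 1: no divisor's leading term divides it; move -115/7 to the remainder.
  remainder 3/7x_2^3 + 3/14x_2^2 - 101/28x_2 - 115/7 ≠ 0; add h_3 = 3/7x_2^3 + 3/14x_2^2 - 101/28x_2 - 115/7 to the basis.

S(f_1,h_3): lcm = x_1x_2^3. S = 101/12x_1x_2 + 115/3x_1 + 1/4x_2^3 - 29/2x_2^2.
  leading term x_1x_2: subtract (101/96)·f_1 from 101/12x_1x_2 + 115/3x_1 + 1/4x_2^3 - 29/2x_2^2 → 273/8x_1 + 1/4x_2^3 - 29/2x_2^2 - 101/48x_2 + 2929/24
  leading term x_1: subtract (-39/8)·f_2 from 273/8x_1 + 1/4x_2^3 - 29/2x_2^2 - 101/48x_2 + 2929/24 → 1/4x_2^3 + 1/8x_2^2 - 101/48x_2 - 115/12
  leading term x_2^3: subtract (7/12)·h_3 from 1/4x_2^3 + 1/8x_2^2 - 101/48x_2 - 115/12 → 0
  remainder 0.

S(f_2,h_3): leading monomials are coprime, so the S-polynomial reduces to 0 (Buchberger's first criterion).
Every S-polynomial of the final basis reduces to 0, so we have a Gröbner basis.
Inter-reduce: drop elements whose leading term is divisible by another's, tail-reduce, and make monic.
Reduced Gröbner basis: {x_1 - 3/7x_2^2 + 27/7, x_2^3 + 1/2x_2^2 - 101/12x_2 - 115/3}.

The lex basis is triangular: the last element involves only x_2. Solving x_2^3 + 1/2x_2^2 - 101/12x_2 - 115/3 = 0 gives x_2 ∈ {4, -9/4 - sqrt(651)*I/12, -9/4 + sqrt(651)*I/12}; substituting each value into the earlier elements determines the remaining variables.
  x_2 = 4: the earlier basis element becomes x_1 - 3 = 0, giving x_1 = 3 — point (3, 4).
  x_2 = -9/4 - sqrt(651)*I/12: the earlier basis element becomes x_1 + 29/8 - 9*sqrt(651)*I/56 = 0, giving x_1 = -29/8 + 9*sqrt(651)*I/56 — point (-29/8 + 9*sqrt(651)*I/56, -9/4 - sqrt(651)*I/12).
  x_2 = -9/4 + sqrt(651)*I/12: the earlier basis element becomes x_1 + 29/8 + 9*sqrt(651)*I/56 = 0, giving x_1 = -29/8 - 9*sqrt(651)*I/56 — point (-29/8 - 9*sqrt(651)*I/56, -9/4 + sqrt(651)*I/12).
Substituting each solution back into the original system confirms all equations vanish.
Zero-dimensionality of the ideal guarantees finitely many solutions over ℂ.

{(3, 4), (-29/8 + 9*sqrt(651)*I/56, -9/4 - sqrt(651)*I/12), (-29/8 - 9*sqrt(651)*I/56, -9/4 + sqrt(651)*I/12)}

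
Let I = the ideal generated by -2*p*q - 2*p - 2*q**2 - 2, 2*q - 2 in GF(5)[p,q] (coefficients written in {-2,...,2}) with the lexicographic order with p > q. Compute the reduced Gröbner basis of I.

Buchberger's algorithm terminates because the ascending chain of leading-term ideals stabilizes.

f_1 = -2*p*q - 2*p - 2*q**2 - 2, LT = p*q.
f_2 = 2*q - 2, LT = q.

S(f_1,f_2): lcm = p*q. S = 2*p + q**2 + 1.
  leading term p: no divisor's leading term divides it; move 2*p to the remainder.
  leading term q**2: subtract (-2*q)·f_2 from q**2 + 1 → q + 1
  leading term q: subtract (-2)·f_2 from q + 1 → 2
  leading term 1: no divisor's leading term divides it; move 2 to the remainder.
  remainder 2*p + 2 ≠ 0; add g_3 = 2*p + 2 to the basis.

The other S-polynomials (S(f_1,g_3), S(f_2,g_3)) all reduce to 0 modulo the current basis, so we have a Gröbner basis.
Inter-reduce: drop elements whose leading term is divisible by another's, tail-reduce, and make monic.

G = {p + 1, q - 1}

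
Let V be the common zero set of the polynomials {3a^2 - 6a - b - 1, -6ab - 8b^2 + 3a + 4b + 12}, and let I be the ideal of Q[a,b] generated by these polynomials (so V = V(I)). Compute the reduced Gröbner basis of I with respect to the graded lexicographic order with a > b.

This is the nonlinear analogue of row-reducing a linear system.

f_1 = 3a^2 - 6a - b - 1, LT = a^2.
f_2 = -6ab - 8b^2 + 3a + 4b + 12, LT = ab.

S(f_1,f_2): lcm = a^2b. S = -4/3ab^2 + 1/2a^2 - 4/3ab - 1/3b^2 + 2a - 1/3b.
  reduce S modulo (f_1, f_2):
  remainder 16/9b^3 + 13/9b^2 + 2a - 25/6b - 23/6 ≠ 0; add g_3 = 16/9b^3 + 13/9b^2 + 2a - 25/6b - 23/6 to the basis.

The other S-polynomials (S(f_1,g_3), S(f_2,g_3)) all reduce to 0 modulo the current basis, so we have a Gröbner basis.

G = {b^3 + 13/16b^2 + 9/8a - 75/32b - 69/32, a^2 - 2a - 1/3b - 1/3, ab + 4/3b^2 - 1/2a - 2/3b - 2}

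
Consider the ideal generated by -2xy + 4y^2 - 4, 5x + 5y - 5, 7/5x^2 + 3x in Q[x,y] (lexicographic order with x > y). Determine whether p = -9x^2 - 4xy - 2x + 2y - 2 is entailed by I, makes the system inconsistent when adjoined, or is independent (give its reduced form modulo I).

-9x^2 - 4xy - 2x + 2y - 2 lies in I (it reduces to 0).

First compute the reduced Gröbner basis of I by Buchberger's algorithm.
f_1 = -2xy + 4y^2 - 4, LT = xy.
f_2 = 5x + 5y - 5, LT = x.
f_3 = 7/5x^2 + 3x, LT = x^2.

S(f_1,f_2): lcm = xy. S = -3y^2 + y + 2.
  reduce S modulo (f_1, f_2, f_3):
  remainder -3y^2 + y + 2 ≠ 0; add h_4 = -3y^2 + y + 2 to the basis.

S(f_1,f_3): lcm = x^2y. S = -2xy^2 - 15/7xy + 2x.
  reduce S modulo (f_1, f_2, f_3, h_4):
  remainder -160/63y + 160/63 ≠ 0; add h_5 = -160/63y + 160/63 to the basis.

The other S-polynomials (S(f_2,f_3), S(f_1,h_4), S(f_2,h_4), S(f_3,h_4), S(f_1,h_5), S(f_2,h_5), S(f_3,h_5), S(h_4,h_5)) all reduce to 0 modulo the current basis, so we have a Gröbner basis.
Inter-reduce: drop elements whose leading term is divisible by another's, tail-reduce, and make monic.
Reduced Gröbner basis: {x, y - 1}.
Label its elements g_1 = x, g_2 = y - 1.

Reduce p = -9x^2 - 4xy - 2x + 2y - 2 modulo G:
  leading term x^2: subtract (-9x)·g_1 from -9x^2 - 4xy - 2x + 2y - 2 → -4xy - 2x + 2y - 2
  leading term xy: subtract (-4y)·g_1 from -4xy - 2x + 2y - 2 → -2x + 2y - 2
  leading term x: subtract (-2)·g_1 from -2x + 2y - 2 → 2y - 2
  leading term y: subtract (2)·g_2 from 2y - 2 → 0
  normal form = 0.
Since the normal form is 0, p ∈ I.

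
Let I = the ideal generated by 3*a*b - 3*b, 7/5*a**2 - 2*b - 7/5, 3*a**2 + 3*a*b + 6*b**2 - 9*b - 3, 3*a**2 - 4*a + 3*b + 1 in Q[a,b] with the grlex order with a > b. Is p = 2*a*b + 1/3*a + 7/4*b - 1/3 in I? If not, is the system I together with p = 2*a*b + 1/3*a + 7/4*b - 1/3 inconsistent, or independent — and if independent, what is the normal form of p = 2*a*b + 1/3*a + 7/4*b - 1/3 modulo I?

First compute the reduced Gröbner basis of I by Buchberger's algorithm.
f_1 = 3*a*b - 3*b, LT = a*b.
f_2 = 7/5*a**2 - 2*b - 7/5, LT = a**2.
f_3 = 3*a**2 + 3*a*b + 6*b**2 - 9*b - 3, LT = a**2.
f_4 = 3*a**2 - 4*a + 3*b + 1, LT = a**2.

S(f_1,f_2): lcm = a**2*b. S = -a*b + 10/7*b**2 + b.
  leading term a*b: subtract (-1/3)·f_1 from -a*b + 10/7*b**2 + b → 10/7*b**2
  leading term b**2: no divisor's leading term divides it; move 10/7*b**2 to the remainder.
  remainder 10/7*b**2 ≠ 0; add h_5 = 10/7*b**2 to the basis.

S(f_1,f_3): lcm = a**2*b. S = -a*b**2 - 2*b**3 - a*b + 3*b**2 + b.
  leading term a*b**2: subtract (-1/3*b)·f_1 from -a*b**2 - 2*b**3 - a*b + 3*b**2 + b → -2*b**3 - a*b + 2*b**2 + b
  leading term b**3: subtract (-7/5*b)·h_5 from -2*b**3 - a*b + 2*b**2 + b → -a*b + 2*b**2 + b
  leading term a*b: subtract (-1/3)·f_1 from -a*b + 2*b**2 + b → 2*b**2
  leading term b**2: subtract (7/5)·h_5 from 2*b**2 → 0
  remainder 0.

S(f_1,f_4): lcm = a**2*b. S = 1/3*a*b - b**2 - 1/3*b.
  leading term a*b: subtract (1/9)·f_1 from 1/3*a*b - b**2 - 1/3*b → -b**2
  leading term b**2: subtract (-7/10)·h_5 from -b**2 → 0
  remainder 0.

S(f_2,f_3): lcm = a**2. S = -a*b - 2*b**2 + 11/7*b.
  leading term a*b: subtract (-1/3)·f_1 from -a*b - 2*b**2 + 11/7*b → -2*b**2 + 4/7*b
  leading term b**2: subtract (-7/5)·h_5 from -2*b**2 + 4/7*b → 4/7*b
  leading term b: no divisor's leading term divides it; move 4/7*b to the remainder.
  remainder 4/7*b ≠ 0; add h_6 = 4/7*b to the basis.

S(f_2,f_4): lcm = a**2. S = 4/3*a - 17/7*b - 4/3.
  leading term a: no divisor's leading term divides it; move 4/3*a to the remainder.
  leading term b: subtract (-17/4)·h_6 from -17/7*b - 4/3 → -4/3
  leading term 1: no divisor's leading term divides it; move -4/3 to the remainder.
  remainder 4/3*a - 4/3 ≠ 0; add h_7 = 4/3*a - 4/3 to the basis.

S(f_3,f_4): lcm = a**2. S = a*b + 2*b**2 + 4/3*a - 4*b - 4/3.
  leading term a*b: subtract (1/3)·f_1 from a*b + 2*b**2 + 4/3*a - 4*b - 4/3 → 2*b**2 + 4/3*a - 3*b - 4/3
  leading term b**2: subtract (7/5)·h_5 from 2*b**2 + 4/3*a - 3*b - 4/3 → 4/3*a - 3*b - 4/3
  leading term a: subtract (1)·h_7 from 4/3*a - 3*b - 4/3 → -3*b
  leading term b: subtract (-21/4)·h_6 from -3*b → 0
  remainder 0.

S(f_1,h_5): lcm = a*b**2. S = -b**2.
  leading term b**2: subtract (-7/10)·h_5 from -b**2 → 0
  remainder 0.

S(f_2,h_5): leading monomials are coprime, so the S-polynomial reduces to 0 (Buchberger's first criterion).
S(f_3,h_5): leading monomials are coprime, so the S-polynomial reduces to 0 (Buchberger's first criterion).
S(f_4,h_5): leading monomials are coprime, so the S-polynomial reduces to 0 (Buchberger's first criterion).
S(f_1,h_6): lcm = a*b. S = -b.
  leading term b: subtract (-7/4)·h_6 from -b → 0
  remainder 0.

S(f_2,h_6): leading monomials are coprime, so the S-polynomial reduces to 0 (Buchberger's first criterion).
S(f_3,h_6): leading monomials are coprime, so the S-polynomial reduces to 0 (Buchberger's first criterion).
S(f_4,h_6): leading monomials are coprime, so the S-polynomial reduces to 0 (Buchberger's first criterion).
S(h_5,h_6): lcm = b**2. S = 0.
  remainder 0.

S(f_1,h_7): lcm = a*b. S = 0.
  remainder 0.

S(f_2,h_7): lcm = a**2. S = a - 10/7*b - 1.
  leading term a: subtract (3/4)·h_7 from a - 10/7*b - 1 → -10/7*b
  leading term b: subtract (-5/2)·h_6 from -10/7*b → 0
  remainder 0.

S(f_3,h_7): lcm = a**2. S = a*b + 2*b**2 + a - 3*b - 1.
  leading term a*b: subtract (1/3)·f_1 from a*b + 2*b**2 + a - 3*b - 1 → 2*b**2 + a - 2*b - 1
  leading term b**2: subtract (7/5)·h_5 from 2*b**2 + a - 2*b - 1 → a - 2*b - 1
  leading term a: subtract (3/4)·h_7 from a - 2*b - 1 → -2*b
  leading term b: subtract (-7/2)·h_6 from -2*b → 0
  remainder 0.

S(f_4,h_7): lcm = a**2. S = -1/3*a + b + 1/3.
  leading term a: subtract (-1/4)·h_7 from -1/3*a + b + 1/3 → b
  leading term b: subtract (7/4)·h_6 from b → 0
  remainder 0.

S(h_5,h_7): leading monomials are coprime, so the S-polynomial reduces to 0 (Buchberger's first criterion).
S(h_6,h_7): leading monomials are coprime, so the S-polynomial reduces to 0 (Buchberger's first criterion).
Every S-polynomial of the final basis reduces to 0, so we have a Gröbner basis.
Inter-reduce: drop elements whose leading term is divisible by another's, tail-reduce, and make monic.
Reduced Gröbner basis: {a - 1, b}.
Label its elements g_1 = a - 1, g_2 = b.

Reduce p = 2*a*b + 1/3*a + 7/4*b - 1/3 modulo G:
  leading term a*b: subtract (2*b)·g_1 from 2*a*b + 1/3*a + 7/4*b - 1/3 → 1/3*a + 15/4*b - 1/3
  leading term a: subtract (1/3)·g_1 from 1/3*a + 15/4*b - 1/3 → 15/4*b
  leading term b: subtract (15/4)·g_2 from 15/4*b → 0
  normal form = 0.
Since the normal form is 0, p ∈ I.

2*a*b + 1/3*a + 7/4*b - 1/3 lies in I (it reduces to 0).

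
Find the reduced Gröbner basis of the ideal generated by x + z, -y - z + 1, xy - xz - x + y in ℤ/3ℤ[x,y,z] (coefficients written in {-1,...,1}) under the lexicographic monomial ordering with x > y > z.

G = {x + z, y + z - 1, z² + z - 1}

f_1 = x + z, LT = x.
f_2 = -y - z + 1, LT = y.
f_3 = xy - xz - x + y, LT = xy.

S(f_1,f_3): lcm = xy. S = xz + x + yz - y.
  leading term xz: subtract (z)·f_1 from xz + x + yz - y → x + yz - y - z²
  leading term x: subtract (1)·f_1 from x + yz - y - z² → yz - y - z² - z
  leading term yz: subtract (-z)·f_2 from yz - y - z² - z → -y + z²
  leading term y: subtract (1)·f_2 from -y + z² → z² + z - 1
  leading term z²: no divisor's leading term divides it; move z² to the remainder.
  leading term z: no divisor's leading term divides it; move z to the remainder.
  leading term 1: no divisor's leading term divides it; move -1 to the remainder.
  remainder z² + z - 1 ≠ 0; add g_4 = z² + z - 1 to the basis.

The other S-polynomials (S(f_1,f_2), S(f_2,f_3), S(f_1,g_4), S(f_2,g_4), S(f_3,g_4)) all reduce to 0 modulo the current basis, so we have a Gröbner basis.
Inter-reduce: drop elements whose leading term is divisible by another's, tail-reduce, and make monic.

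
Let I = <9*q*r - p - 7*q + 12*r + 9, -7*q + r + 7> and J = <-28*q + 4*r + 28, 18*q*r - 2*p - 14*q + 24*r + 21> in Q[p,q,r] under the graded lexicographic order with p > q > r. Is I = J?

No, the ideals differ.

For a fixed monomial order, each ideal has a unique reduced Gröbner basis; comparing bases decides equality.
Buchberger on the first generating set:
f_1 = 9*q*r - p - 7*q + 12*r + 9, LT = q*r.
f_2 = -7*q + r + 7, LT = q.

S(f_1,f_2): lcm = q*r. S = 1/7*r**2 - 1/9*p - 7/9*q + 7/3*r + 1.
  leading term r**2: no divisor's leading term divides it; move 1/7*r**2 to the remainder.
  leading term p: no divisor's leading term divides it; move -1/9*p to the remainder.
  leading term q: subtract (1/9)·f_2 from -7/9*q + 7/3*r + 1 → 20/9*r + 2/9
  leading term r: no divisor's leading term divides it; move 20/9*r to the remainder.
  leading term 1: no divisor's leading term divides it; move 2/9 to the remainder.
  remainder 1/7*r**2 - 1/9*p + 20/9*r + 2/9 ≠ 0; add g_3 = 1/7*r**2 - 1/9*p + 20/9*r + 2/9 to the basis.

S(f_1,g_3): lcm = q*r**2. S = 7/9*p*q - 1/9*p*r - 49/3*q*r + 4/3*r**2 - 14/9*q + r.
  leading term p*q: subtract (-1/9*p)·f_2 from 7/9*p*q - 1/9*p*r - 49/3*q*r + 4/3*r**2 - 14/9*q + r → -49/3*q*r + 4/3*r**2 + 7/9*p - 14/9*q + r
  leading term q*r: subtract (-49/27)·f_1 from -49/3*q*r + 4/3*r**2 + 7/9*p - 14/9*q + r → 4/3*r**2 - 28/27*p - 385/27*q + 205/9*r + 49/3
  leading term r**2: subtract (28/3)·g_3 from 4/3*r**2 - 28/27*p - 385/27*q + 205/9*r + 49/3 → -385/27*q + 55/27*r + 385/27
  leading term q: subtract (55/27)·f_2 from -385/27*q + 55/27*r + 385/27 → 0
  remainder 0.

S(f_2,g_3): leading monomials are coprime, so the S-polynomial reduces to 0 (Buchberger's first criterion).
Every S-polynomial of the final basis reduces to 0, so we have a Gröbner basis.
Inter-reduce: drop elements whose leading term is divisible by another's, tail-reduce, and make monic.
Reduced Gröbner basis: {r**2 - 7/9*p + 140/9*r + 14/9, q - 1/7*r - 1}.

Buchberger on the second generating set:
h_1 = -28*q + 4*r + 28, LT = q.
h_2 = 18*q*r - 2*p - 14*q + 24*r + 21, LT = q*r.

S(h_1,h_2): lcm = q*r. S = -1/7*r**2 + 1/9*p + 7/9*q - 7/3*r - 7/6.
  leading term r**2: no divisor's leading term divides it; move -1/7*r**2 to the remainder.
  leading term p: no divisor's leading term divides it; move 1/9*p to the remainder.
  leading term q: subtract (-1/36)·h_1 from 7/9*q - 7/3*r - 7/6 → -20/9*r - 7/18
  leading term r: no divisor's leading term divides it; move -20/9*r to the remainder.
  leading term 1: no divisor's leading term divides it; move -7/18 to the remainder.
  remainder -1/7*r**2 + 1/9*p - 20/9*r - 7/18 ≠ 0; add k_3 = -1/7*r**2 + 1/9*p - 20/9*r - 7/18 to the basis.

S(h_1,k_3): leading monomials are coprime, so the S-polynomial reduces to 0 (Buchberger's first criterion).
S(h_2,k_3): lcm = q*r**2. S = 7/9*p*q - 1/9*p*r - 49/3*q*r + 4/3*r**2 - 49/18*q + 7/6*r.
  leading term p*q: subtract (-1/36*p)·h_1 from 7/9*p*q - 1/9*p*r - 49/3*q*r + 4/3*r**2 - 49/18*q + 7/6*r → -49/3*q*r + 4/3*r**2 + 7/9*p - 49/18*q + 7/6*r
  leading term q*r: subtract (7/12*r)·h_1 from -49/3*q*r + 4/3*r**2 + 7/9*p - 49/18*q + 7/6*r → -r**2 + 7/9*p - 49/18*q - 91/6*r
  leading term r**2: subtract (7)·k_3 from -r**2 + 7/9*p - 49/18*q - 91/6*r → -49/18*q + 7/18*r + 49/18
  leading term q: subtract (7/72)·h_1 from -49/18*q + 7/18*r + 49/18 → 0
  remainder 0.

Every S-polynomial of the final basis reduces to 0, so we have a Gröbner basis.
Inter-reduce: drop elements whose leading term is divisible by another's, tail-reduce, and make monic.
Reduced Gröbner basis: {r**2 - 7/9*p + 140/9*r + 49/18, q - 1/7*r - 1}.

These differ, so the ideals are not equal.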